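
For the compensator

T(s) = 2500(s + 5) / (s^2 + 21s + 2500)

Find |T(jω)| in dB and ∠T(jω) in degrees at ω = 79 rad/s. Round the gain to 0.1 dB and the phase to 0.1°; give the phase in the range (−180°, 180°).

33.7 dB, -69.7°

At s = jω = j79:
zero (s+5): 5 + j79 → |·| = √(5²+79²) = √6266 ≈ 79.158, ∠ = arctan(79/5) ≈ 86.38°
quadratic: (j79)² + 21·j79 + 2500 = -3741 + j1659 → |·| ≈ 4092.4, ∠ ≈ 156.08°
|T| = 2500 · 79.158 / 4092.4 ≈ 48.357
Gain = 20 log₁₀(48.357) ≈ 33.69 dB
∠T = 86.38° − 156.08° = -69.70°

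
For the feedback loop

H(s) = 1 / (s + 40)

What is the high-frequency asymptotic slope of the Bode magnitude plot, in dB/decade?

-20 dB/decade

Each pole contributes −20 dB/decade at high frequency; each zero contributes +20 dB/decade.
Net: 0 zero(s) − 1 pole(s) → -20 dB/decade.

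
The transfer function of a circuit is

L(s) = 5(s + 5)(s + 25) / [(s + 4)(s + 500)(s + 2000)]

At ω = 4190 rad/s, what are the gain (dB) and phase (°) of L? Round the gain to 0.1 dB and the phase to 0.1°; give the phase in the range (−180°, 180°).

At s = jω = j4190:
zero (s+5): 5 + j4190 → |·| = √(5²+4190²) = √17556125 ≈ 4190, ∠ = arctan(4190/5) ≈ 89.93°
zero (s+25): 25 + j4190 → |·| = √(25²+4190²) = √17556725 ≈ 4190.1, ∠ = arctan(4190/25) ≈ 89.66°
pole (s+4): 4 + j4190 → |·| = √(4²+4190²) = √17556116 ≈ 4190, ∠ = arctan(4190/4) ≈ 89.95°
pole (s+500): 500 + j4190 → |·| = √(500²+4190²) = √17806100 ≈ 4219.7, ∠ = arctan(4190/500) ≈ 83.19°
pole (s+2000): 2000 + j4190 → |·| = √(2000²+4190²) = √21556100 ≈ 4642.9, ∠ = arctan(4190/2000) ≈ 64.48°
|L| = 5 · 1.7557e+07 / 8.2089e+10 ≈ 0.0010694
Gain = 20 log₁₀(0.0010694) ≈ -59.42 dB
∠L = 179.59° − 237.62° = -58.03°

-59.4 dB, -58.0°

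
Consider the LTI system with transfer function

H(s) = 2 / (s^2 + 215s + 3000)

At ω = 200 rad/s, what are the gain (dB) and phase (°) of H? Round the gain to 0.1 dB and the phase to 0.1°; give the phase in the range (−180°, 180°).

-89.1 dB, -130.7°

Substitute s = j200:
Numerator: 2 = 2 + j0
Denominator: (j200)^2 + 215(j200) + 3000 = -37000 + j43000
|N| = √(2² + 0²) ≈ 2, ∠N ≈ 0.00°
|D| = √(37000² + 43000²) ≈ 56727, ∠D ≈ 130.71°
|H| = 2 / 56727 ≈ 3.5257e-05
Gain = 20 log₁₀(3.5257e-05) ≈ -89.06 dB
∠H = 0.00° − 130.71° = -130.71°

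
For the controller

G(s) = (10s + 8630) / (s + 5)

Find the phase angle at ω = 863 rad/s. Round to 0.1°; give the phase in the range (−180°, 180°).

-44.7°

Substitute s = j863:
Numerator: 10(j863) + 8630 = 8630 + j8630
Denominator: (j863) + 5 = 5 + j863
|N| = √(8630² + 8630²) ≈ 12205, ∠N ≈ 45.00°
|D| = √(5² + 863²) ≈ 863.01, ∠D ≈ 89.67°
∠G = 45.00° − 89.67° = -44.67°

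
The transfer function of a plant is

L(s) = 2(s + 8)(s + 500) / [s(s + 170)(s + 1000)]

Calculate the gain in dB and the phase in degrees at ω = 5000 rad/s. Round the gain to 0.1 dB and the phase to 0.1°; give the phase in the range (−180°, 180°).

At s = jω = j5000:
zero (s+8): 8 + j5000 → |·| = √(8²+5000²) = √25000064 ≈ 5000, ∠ = arctan(5000/8) ≈ 89.91°
zero (s+500): 500 + j5000 → |·| = √(500²+5000²) = √25250000 ≈ 5024.9, ∠ = arctan(5000/500) ≈ 84.29°
pole (s+170): 170 + j5000 → |·| = √(170²+5000²) = √25028900 ≈ 5002.9, ∠ = arctan(5000/170) ≈ 88.05°
pole (s+1000): 1000 + j5000 → |·| = √(1000²+5000²) = √26000000 ≈ 5099, ∠ = arctan(5000/1000) ≈ 78.69°
pole at origin: |s| = 5000, ∠ = 90.00° (in denominator)
|L| = 2 · 2.5124e+07 / 1.2755e+11 ≈ 0.00039395
Gain = 20 log₁₀(0.00039395) ≈ -68.09 dB
∠L = 174.20° − 256.74° = -82.54°

-68.1 dB, -82.5°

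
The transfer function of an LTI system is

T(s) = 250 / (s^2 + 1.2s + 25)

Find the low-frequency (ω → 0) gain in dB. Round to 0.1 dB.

T(0) = 250 / 25 = 10
20 log₁₀(10) ≈ 20.00 dB

20.0 dB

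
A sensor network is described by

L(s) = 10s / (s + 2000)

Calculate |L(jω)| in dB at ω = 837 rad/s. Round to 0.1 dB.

At s = jω = j837:
zero at origin: s = j837 → |·| = 837, ∠ = 90.00°
pole (s+2000): 2000 + j837 → |·| = √(2000²+837²) = √4700569 ≈ 2168.1, ∠ = arctan(837/2000) ≈ 22.71°
|L| = 10 · 837 / 2168.1 ≈ 3.8605
Gain = 20 log₁₀(3.8605) ≈ 11.73 dB

11.7 dB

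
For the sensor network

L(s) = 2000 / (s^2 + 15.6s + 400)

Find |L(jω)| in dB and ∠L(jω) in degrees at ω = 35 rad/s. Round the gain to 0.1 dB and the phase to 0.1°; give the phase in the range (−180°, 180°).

At s = jω = j35:
quadratic: (j35)² + 15.6·j35 + 400 = -825 + j546 → |·| ≈ 989.31, ∠ ≈ 146.50°
|L| = 2000 / 989.31 ≈ 2.0216
Gain = 20 log₁₀(2.0216) ≈ 6.11 dB
∠L = 0.00° − 146.50° = -146.50°

6.1 dB, -146.5°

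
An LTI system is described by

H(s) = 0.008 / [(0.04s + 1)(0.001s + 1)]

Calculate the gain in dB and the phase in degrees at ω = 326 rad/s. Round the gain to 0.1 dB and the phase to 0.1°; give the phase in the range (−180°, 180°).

-64.7 dB, -103.7°

At ω = 326 rad/s:
pole (1 + j326·0.04) = 1 + j13.04 → |·| ≈ 13.078, ∠ ≈ 85.61°
pole (1 + j326·0.001) = 1 + j0.326 → |·| ≈ 1.0518, ∠ ≈ 18.06°
|H| = 0.008 · 1 / (13.078 · 1.0518) ≈ 0.00058159
Gain = 20 log₁₀(0.00058159) ≈ -64.71 dB
∠H = (0°) − (85.61° + 18.06°) = -103.67°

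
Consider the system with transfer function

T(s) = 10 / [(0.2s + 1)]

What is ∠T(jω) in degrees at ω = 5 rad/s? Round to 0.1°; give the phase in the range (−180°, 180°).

-45.0°

At ω = 5 rad/s:
pole (1 + j5·0.2) = 1 + j1 → |·| ≈ 1.4142, ∠ ≈ 45.00°
∠T = (0°) − (45.00°) = -45.00°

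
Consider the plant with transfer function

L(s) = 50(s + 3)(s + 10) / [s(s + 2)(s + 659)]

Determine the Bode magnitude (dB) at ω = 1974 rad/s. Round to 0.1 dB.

-32.4 dB

At s = jω = j1974:
zero (s+3): 3 + j1974 → |·| = √(3²+1974²) = √3896685 ≈ 1974, ∠ = arctan(1974/3) ≈ 89.91°
zero (s+10): 10 + j1974 → |·| = √(10²+1974²) = √3896776 ≈ 1974, ∠ = arctan(1974/10) ≈ 89.71°
pole (s+2): 2 + j1974 → |·| = √(2²+1974²) = √3896680 ≈ 1974, ∠ = arctan(1974/2) ≈ 89.94°
pole (s+659): 659 + j1974 → |·| = √(659²+1974²) = √4330957 ≈ 2081.1, ∠ = arctan(1974/659) ≈ 71.54°
pole at origin: |s| = 1974, ∠ = 90.00° (in denominator)
|L| = 50 · 3.8967e+06 / 8.1094e+09 ≈ 0.024026
Gain = 20 log₁₀(0.024026) ≈ -32.39 dB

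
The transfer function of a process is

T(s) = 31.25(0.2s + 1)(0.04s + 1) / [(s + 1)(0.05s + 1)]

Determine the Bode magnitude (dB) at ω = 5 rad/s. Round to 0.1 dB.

At ω = 5 rad/s:
zero (1 + j5·0.2) = 1 + j1 → |·| ≈ 1.4142, ∠ ≈ 45.00°
zero (1 + j5·0.04) = 1 + j0.2 → |·| ≈ 1.0198, ∠ ≈ 11.31°
pole (1 + j5·1) = 1 + j5 → |·| ≈ 5.099, ∠ ≈ 78.69°
pole (1 + j5·0.05) = 1 + j0.25 → |·| ≈ 1.0308, ∠ ≈ 14.04°
|T| = 31.25 · 1.4142 · 1.0198 / (5.099 · 1.0308) ≈ 8.5747
Gain = 20 log₁₀(8.5747) ≈ 18.66 dB

18.7 dB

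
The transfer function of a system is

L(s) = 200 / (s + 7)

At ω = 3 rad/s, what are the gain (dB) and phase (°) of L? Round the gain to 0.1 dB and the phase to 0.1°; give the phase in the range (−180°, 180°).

Substitute s = j3:
Numerator: 200 = 200 + j0
Denominator: (j3) + 7 = 7 + j3
|N| = √(200² + 0²) ≈ 200, ∠N ≈ 0.00°
|D| = √(7² + 3²) ≈ 7.6158, ∠D ≈ 23.20°
|L| = 200 / 7.6158 ≈ 26.261
Gain = 20 log₁₀(26.261) ≈ 28.39 dB
∠L = 0.00° − 23.20° = -23.20°

28.4 dB, -23.2°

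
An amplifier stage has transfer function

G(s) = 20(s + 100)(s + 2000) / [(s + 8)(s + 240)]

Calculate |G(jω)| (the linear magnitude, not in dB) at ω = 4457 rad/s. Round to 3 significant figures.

21.9

At s = jω = j4457:
zero (s+100): 100 + j4457 → |·| = √(100²+4457²) = √19874849 ≈ 4458.1, ∠ = arctan(4457/100) ≈ 88.71°
zero (s+2000): 2000 + j4457 → |·| = √(2000²+4457²) = √23864849 ≈ 4885.2, ∠ = arctan(4457/2000) ≈ 65.83°
pole (s+8): 8 + j4457 → |·| = √(8²+4457²) = √19864913 ≈ 4457, ∠ = arctan(4457/8) ≈ 89.90°
pole (s+240): 240 + j4457 → |·| = √(240²+4457²) = √19922449 ≈ 4463.5, ∠ = arctan(4457/240) ≈ 86.92°
|G| = 20 · 2.1779e+07 / 1.9894e+07 ≈ 21.895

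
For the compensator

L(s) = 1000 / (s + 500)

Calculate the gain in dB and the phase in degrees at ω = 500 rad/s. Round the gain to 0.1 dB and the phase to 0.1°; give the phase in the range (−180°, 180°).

3.0 dB, -45.0°

Substitute s = j500:
Numerator: 1000 = 1000 + j0
Denominator: (j500) + 500 = 500 + j500
|N| = √(1000² + 0²) ≈ 1000, ∠N ≈ 0.00°
|D| = √(500² + 500²) ≈ 707.11, ∠D ≈ 45.00°
|L| = 1000 / 707.11 ≈ 1.4142
Gain = 20 log₁₀(1.4142) ≈ 3.01 dB
∠L = 0.00° − 45.00° = -45.00°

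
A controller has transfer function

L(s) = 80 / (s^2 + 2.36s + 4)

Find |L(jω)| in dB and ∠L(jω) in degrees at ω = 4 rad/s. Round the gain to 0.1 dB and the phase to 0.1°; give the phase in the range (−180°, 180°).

14.4 dB, -141.8°

At s = jω = j4:
quadratic: (j4)² + 2.36·j4 + 4 = -12 + j9.44 → |·| ≈ 15.268, ∠ ≈ 141.81°
|L| = 80 / 15.268 ≈ 5.2397
Gain = 20 log₁₀(5.2397) ≈ 14.39 dB
∠L = 0.00° − 141.81° = -141.81°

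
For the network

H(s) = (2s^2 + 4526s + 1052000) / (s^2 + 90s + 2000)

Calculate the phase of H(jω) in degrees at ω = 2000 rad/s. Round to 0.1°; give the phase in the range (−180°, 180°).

-49.9°

Substitute s = j2000:
Numerator: 2(j2000)^2 + 4526(j2000) + 1052000 = -6948000 + j9052000
Denominator: (j2000)^2 + 90(j2000) + 2000 = -3998000 + j180000
|N| = √(6948000² + 9052000²) ≈ 1.1411e+07, ∠N ≈ 127.51°
|D| = √(3998000² + 180000²) ≈ 4.002e+06, ∠D ≈ 177.42°
∠H = 127.51° − 177.42° = -49.91°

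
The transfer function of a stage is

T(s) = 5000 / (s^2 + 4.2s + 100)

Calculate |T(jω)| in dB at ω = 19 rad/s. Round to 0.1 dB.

At s = jω = j19:
quadratic: (j19)² + 4.2·j19 + 100 = -261 + j79.8 → |·| ≈ 272.93, ∠ ≈ 163.00°
|T| = 5000 / 272.93 ≈ 18.32
Gain = 20 log₁₀(18.32) ≈ 25.26 dB

25.3 dB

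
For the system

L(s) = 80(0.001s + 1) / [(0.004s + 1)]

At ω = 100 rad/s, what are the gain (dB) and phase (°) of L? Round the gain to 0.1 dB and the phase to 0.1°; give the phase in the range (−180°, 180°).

37.5 dB, -16.1°

At ω = 100 rad/s:
zero (1 + j100·0.001) = 1 + j0.1 → |·| ≈ 1.005, ∠ ≈ 5.71°
pole (1 + j100·0.004) = 1 + j0.4 → |·| ≈ 1.077, ∠ ≈ 21.80°
|L| = 80 · 1.005 / (1.077) ≈ 74.652
Gain = 20 log₁₀(74.652) ≈ 37.46 dB
∠L = (5.71°) − (21.80°) = -16.09°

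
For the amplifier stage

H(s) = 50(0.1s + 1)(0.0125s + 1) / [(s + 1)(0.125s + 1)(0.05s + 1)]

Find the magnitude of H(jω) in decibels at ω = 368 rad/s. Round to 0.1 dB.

-31.1 dB

At ω = 368 rad/s:
zero (1 + j368·0.1) = 1 + j36.8 → |·| ≈ 36.814, ∠ ≈ 88.44°
zero (1 + j368·0.0125) = 1 + j4.6 → |·| ≈ 4.7074, ∠ ≈ 77.74°
pole (1 + j368·1) = 1 + j368 → |·| ≈ 368, ∠ ≈ 89.84°
pole (1 + j368·0.125) = 1 + j46 → |·| ≈ 46.011, ∠ ≈ 88.75°
pole (1 + j368·0.05) = 1 + j18.4 → |·| ≈ 18.427, ∠ ≈ 86.89°
|H| = 50 · 36.814 · 4.7074 / (368 · 46.011 · 18.427) ≈ 0.027772
Gain = 20 log₁₀(0.027772) ≈ -31.13 dB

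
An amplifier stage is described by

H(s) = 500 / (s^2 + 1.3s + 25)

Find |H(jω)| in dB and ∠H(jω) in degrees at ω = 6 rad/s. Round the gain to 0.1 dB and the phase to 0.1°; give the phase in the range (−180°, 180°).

At s = jω = j6:
quadratic: (j6)² + 1.3·j6 + 25 = -11 + j7.8 → |·| ≈ 13.485, ∠ ≈ 144.66°
|H| = 500 / 13.485 ≈ 37.078
Gain = 20 log₁₀(37.078) ≈ 31.38 dB
∠H = 0.00° − 144.66° = -144.66°

31.4 dB, -144.7°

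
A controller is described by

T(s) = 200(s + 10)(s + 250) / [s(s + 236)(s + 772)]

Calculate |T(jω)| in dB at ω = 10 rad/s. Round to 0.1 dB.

-8.2 dB

At s = jω = j10:
zero (s+10): 10 + j10 → |·| = √(10²+10²) = √200 ≈ 14.142, ∠ = arctan(10/10) ≈ 45.00°
zero (s+250): 250 + j10 → |·| = √(250²+10²) = √62600 ≈ 250.2, ∠ = arctan(10/250) ≈ 2.29°
pole (s+236): 236 + j10 → |·| = √(236²+10²) = √55796 ≈ 236.21, ∠ = arctan(10/236) ≈ 2.43°
pole (s+772): 772 + j10 → |·| = √(772²+10²) = √596084 ≈ 772.06, ∠ = arctan(10/772) ≈ 0.74°
pole at origin: |s| = 10, ∠ = 90.00° (in denominator)
|T| = 200 · 3538.3 / 1.8237e+06 ≈ 0.38804
Gain = 20 log₁₀(0.38804) ≈ -8.22 dB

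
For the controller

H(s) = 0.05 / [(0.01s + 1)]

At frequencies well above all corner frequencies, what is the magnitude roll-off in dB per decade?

Each pole contributes −20 dB/decade at high frequency; each zero contributes +20 dB/decade.
Net: 0 zero(s) − 1 pole(s) → -20 dB/decade.

-20 dB/decade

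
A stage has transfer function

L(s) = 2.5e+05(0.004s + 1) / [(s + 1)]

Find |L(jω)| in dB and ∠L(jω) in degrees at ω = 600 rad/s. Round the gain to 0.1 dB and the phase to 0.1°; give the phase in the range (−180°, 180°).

60.7 dB, -22.5°

At ω = 600 rad/s:
zero (1 + j600·0.004) = 1 + j2.4 → |·| ≈ 2.6, ∠ ≈ 67.38°
pole (1 + j600·1) = 1 + j600 → |·| ≈ 600, ∠ ≈ 89.90°
|L| = 2.5e+05 · 2.6 / (600) ≈ 1083.3
Gain = 20 log₁₀(1083.3) ≈ 60.69 dB
∠L = (67.38°) − (89.90°) = -22.52°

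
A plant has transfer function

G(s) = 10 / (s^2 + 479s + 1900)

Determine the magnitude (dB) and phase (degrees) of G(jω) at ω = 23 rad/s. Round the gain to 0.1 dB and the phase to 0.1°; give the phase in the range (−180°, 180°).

-60.9 dB, -82.9°

Substitute s = j23:
Numerator: 10 = 10 + j0
Denominator: (j23)^2 + 479(j23) + 1900 = 1371 + j11017
|N| = √(10² + 0²) ≈ 10, ∠N ≈ 0.00°
|D| = √(1371² + 11017²) ≈ 11102, ∠D ≈ 82.91°
|G| = 10 / 11102 ≈ 0.00090074
Gain = 20 log₁₀(0.00090074) ≈ -60.91 dB
∠G = 0.00° − 82.91° = -82.91°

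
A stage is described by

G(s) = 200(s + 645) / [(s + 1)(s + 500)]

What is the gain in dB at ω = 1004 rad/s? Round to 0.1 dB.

At s = jω = j1004:
zero (s+645): 645 + j1004 → |·| = √(645²+1004²) = √1424041 ≈ 1193.3, ∠ = arctan(1004/645) ≈ 57.28°
pole (s+1): 1 + j1004 → |·| = √(1²+1004²) = √1008017 ≈ 1004, ∠ = arctan(1004/1) ≈ 89.94°
pole (s+500): 500 + j1004 → |·| = √(500²+1004²) = √1258016 ≈ 1121.6, ∠ = arctan(1004/500) ≈ 63.53°
|G| = 200 · 1193.3 / 1.1261e+06 ≈ 0.21193
Gain = 20 log₁₀(0.21193) ≈ -13.48 dB

-13.5 dB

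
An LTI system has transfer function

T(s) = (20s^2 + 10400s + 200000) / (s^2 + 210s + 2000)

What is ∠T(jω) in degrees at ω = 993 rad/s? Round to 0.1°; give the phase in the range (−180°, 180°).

-15.9°

Substitute s = j993:
Numerator: 20(j993)^2 + 10400(j993) + 200000 = -19520980 + j10327200
Denominator: (j993)^2 + 210(j993) + 2000 = -984049 + j208530
|N| = √(19520980² + 10327200²) ≈ 2.2084e+07, ∠N ≈ 152.12°
|D| = √(984049² + 208530²) ≈ 1.0059e+06, ∠D ≈ 168.04°
∠T = 152.12° − 168.04° = -15.92°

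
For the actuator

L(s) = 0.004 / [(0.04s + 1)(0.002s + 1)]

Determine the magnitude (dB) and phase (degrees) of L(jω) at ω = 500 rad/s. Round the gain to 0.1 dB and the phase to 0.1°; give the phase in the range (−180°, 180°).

At ω = 500 rad/s:
pole (1 + j500·0.04) = 1 + j20 → |·| ≈ 20.025, ∠ ≈ 87.14°
pole (1 + j500·0.002) = 1 + j1 → |·| ≈ 1.4142, ∠ ≈ 45.00°
|L| = 0.004 · 1 / (20.025 · 1.4142) ≈ 0.00014125
Gain = 20 log₁₀(0.00014125) ≈ -77.00 dB
∠L = (0°) − (87.14° + 45.00°) = -132.14°

-77.0 dB, -132.1°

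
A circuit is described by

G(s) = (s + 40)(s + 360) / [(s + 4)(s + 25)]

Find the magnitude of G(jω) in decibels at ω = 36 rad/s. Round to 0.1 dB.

At s = jω = j36:
zero (s+40): 40 + j36 → |·| = √(40²+36²) = √2896 ≈ 53.814, ∠ = arctan(36/40) ≈ 41.99°
zero (s+360): 360 + j36 → |·| = √(360²+36²) = √130896 ≈ 361.8, ∠ = arctan(36/360) ≈ 5.71°
pole (s+4): 4 + j36 → |·| = √(4²+36²) = √1312 ≈ 36.222, ∠ = arctan(36/4) ≈ 83.66°
pole (s+25): 25 + j36 → |·| = √(25²+36²) = √1921 ≈ 43.829, ∠ = arctan(36/25) ≈ 55.22°
|G| = 1 · 19470 / 1587.6 ≈ 12.264
Gain = 20 log₁₀(12.264) ≈ 21.77 dB

21.8 dB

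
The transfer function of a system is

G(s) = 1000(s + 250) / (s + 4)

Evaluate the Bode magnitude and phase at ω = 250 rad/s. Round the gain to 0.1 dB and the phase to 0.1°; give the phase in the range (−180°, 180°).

At s = jω = j250:
zero (s+250): 250 + j250 → |·| = √(250²+250²) = √125000 ≈ 353.55, ∠ = arctan(250/250) ≈ 45.00°
pole (s+4): 4 + j250 → |·| = √(4²+250²) = √62516 ≈ 250.03, ∠ = arctan(250/4) ≈ 89.08°
|G| = 1000 · 353.55 / 250.03 ≈ 1414
Gain = 20 log₁₀(1414) ≈ 63.01 dB
∠G = 45.00° − 89.08° = -44.08°

63.0 dB, -44.1°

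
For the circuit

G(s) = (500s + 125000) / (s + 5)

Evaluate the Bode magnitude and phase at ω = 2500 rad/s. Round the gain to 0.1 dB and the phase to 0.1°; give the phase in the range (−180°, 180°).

54.0 dB, -5.6°

Substitute s = j2500:
Numerator: 500(j2500) + 125000 = 125000 + j1250000
Denominator: (j2500) + 5 = 5 + j2500
|N| = √(125000² + 1250000²) ≈ 1.2562e+06, ∠N ≈ 84.29°
|D| = √(5² + 2500²) ≈ 2500, ∠D ≈ 89.89°
|G| = 1.2562e+06 / 2500 ≈ 502.48
Gain = 20 log₁₀(502.48) ≈ 54.02 dB
∠G = 84.29° − 89.89° = -5.60°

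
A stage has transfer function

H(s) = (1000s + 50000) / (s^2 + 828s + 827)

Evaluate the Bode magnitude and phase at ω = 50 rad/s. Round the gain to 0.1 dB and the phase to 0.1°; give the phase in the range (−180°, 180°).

Substitute s = j50:
Numerator: 1000(j50) + 50000 = 50000 + j50000
Denominator: (j50)^2 + 828(j50) + 827 = -1673 + j41400
|N| = √(50000² + 50000²) ≈ 70711, ∠N ≈ 45.00°
|D| = √(1673² + 41400²) ≈ 41434, ∠D ≈ 92.31°
|H| = 70711 / 41434 ≈ 1.7066
Gain = 20 log₁₀(1.7066) ≈ 4.64 dB
∠H = 45.00° − 92.31° = -47.31°

4.6 dB, -47.3°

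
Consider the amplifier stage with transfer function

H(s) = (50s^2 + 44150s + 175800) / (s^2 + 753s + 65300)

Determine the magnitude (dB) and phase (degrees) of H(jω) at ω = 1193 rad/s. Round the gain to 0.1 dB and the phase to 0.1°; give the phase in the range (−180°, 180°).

34.7 dB, -3.1°

Substitute s = j1193:
Numerator: 50(j1193)^2 + 44150(j1193) + 175800 = -70986650 + j52670950
Denominator: (j1193)^2 + 753(j1193) + 65300 = -1357949 + j898329
|N| = √(70986650² + 52670950²) ≈ 8.8393e+07, ∠N ≈ 143.43°
|D| = √(1357949² + 898329²) ≈ 1.6282e+06, ∠D ≈ 146.51°
|H| = 8.8393e+07 / 1.6282e+06 ≈ 54.289
Gain = 20 log₁₀(54.289) ≈ 34.69 dB
∠H = 143.43° − 146.51° = -3.08°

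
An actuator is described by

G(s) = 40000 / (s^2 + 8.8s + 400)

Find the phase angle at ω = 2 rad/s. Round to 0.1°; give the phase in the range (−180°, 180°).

At s = jω = j2:
quadratic: (j2)² + 8.8·j2 + 400 = 396 + j17.6 → |·| ≈ 396.39, ∠ ≈ 2.54°
∠G = 0.00° − 2.54° = -2.54°

-2.5°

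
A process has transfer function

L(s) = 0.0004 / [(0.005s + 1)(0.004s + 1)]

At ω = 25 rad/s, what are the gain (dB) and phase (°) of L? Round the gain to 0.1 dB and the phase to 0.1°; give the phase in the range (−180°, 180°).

At ω = 25 rad/s:
pole (1 + j25·0.005) = 1 + j0.125 → |·| ≈ 1.0078, ∠ ≈ 7.13°
pole (1 + j25·0.004) = 1 + j0.1 → |·| ≈ 1.005, ∠ ≈ 5.71°
|L| = 0.0004 · 1 / (1.0078 · 1.005) ≈ 0.00039493
Gain = 20 log₁₀(0.00039493) ≈ -68.07 dB
∠L = (0°) − (7.13° + 5.71°) = -12.84°

-68.1 dB, -12.8°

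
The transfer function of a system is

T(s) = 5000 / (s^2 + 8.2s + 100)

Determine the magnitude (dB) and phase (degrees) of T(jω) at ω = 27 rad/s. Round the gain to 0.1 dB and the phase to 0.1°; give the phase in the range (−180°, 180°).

17.5 dB, -160.6°

At s = jω = j27:
quadratic: (j27)² + 8.2·j27 + 100 = -629 + j221.4 → |·| ≈ 666.83, ∠ ≈ 160.61°
|T| = 5000 / 666.83 ≈ 7.4982
Gain = 20 log₁₀(7.4982) ≈ 17.50 dB
∠T = 0.00° − 160.61° = -160.61°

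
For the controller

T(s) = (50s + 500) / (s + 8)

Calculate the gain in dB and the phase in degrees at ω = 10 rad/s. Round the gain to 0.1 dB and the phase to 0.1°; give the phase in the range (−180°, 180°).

34.8 dB, -6.3°

Substitute s = j10:
Numerator: 50(j10) + 500 = 500 + j500
Denominator: (j10) + 8 = 8 + j10
|N| = √(500² + 500²) ≈ 707.11, ∠N ≈ 45.00°
|D| = √(8² + 10²) ≈ 12.806, ∠D ≈ 51.34°
|T| = 707.11 / 12.806 ≈ 55.217
Gain = 20 log₁₀(55.217) ≈ 34.84 dB
∠T = 45.00° − 51.34° = -6.34°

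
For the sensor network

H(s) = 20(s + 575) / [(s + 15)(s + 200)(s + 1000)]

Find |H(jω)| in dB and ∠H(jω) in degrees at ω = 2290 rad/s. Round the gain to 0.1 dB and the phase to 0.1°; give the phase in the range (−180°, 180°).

-108.9 dB, -165.1°

At s = jω = j2290:
zero (s+575): 575 + j2290 → |·| = √(575²+2290²) = √5574725 ≈ 2361.1, ∠ = arctan(2290/575) ≈ 75.90°
pole (s+15): 15 + j2290 → |·| = √(15²+2290²) = √5244325 ≈ 2290, ∠ = arctan(2290/15) ≈ 89.62°
pole (s+200): 200 + j2290 → |·| = √(200²+2290²) = √5284100 ≈ 2298.7, ∠ = arctan(2290/200) ≈ 85.01°
pole (s+1000): 1000 + j2290 → |·| = √(1000²+2290²) = √6244100 ≈ 2498.8, ∠ = arctan(2290/1000) ≈ 66.41°
|H| = 20 · 2361.1 / 1.3154e+10 ≈ 3.5899e-06
Gain = 20 log₁₀(3.5899e-06) ≈ -108.90 dB
∠H = 75.90° − 241.04° = -165.14°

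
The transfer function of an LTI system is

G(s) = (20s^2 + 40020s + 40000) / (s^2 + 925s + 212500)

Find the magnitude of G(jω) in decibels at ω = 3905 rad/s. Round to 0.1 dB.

26.9 dB

Substitute s = j3905:
Numerator: 20(j3905)^2 + 40020(j3905) + 40000 = -304940500 + j156278100
Denominator: (j3905)^2 + 925(j3905) + 212500 = -15036525 + j3612125
|N| = √(304940500² + 156278100²) ≈ 3.4265e+08, ∠N ≈ 152.87°
|D| = √(15036525² + 3612125²) ≈ 1.5464e+07, ∠D ≈ 166.49°
|G| = 3.4265e+08 / 1.5464e+07 ≈ 22.158
Gain = 20 log₁₀(22.158) ≈ 26.91 dB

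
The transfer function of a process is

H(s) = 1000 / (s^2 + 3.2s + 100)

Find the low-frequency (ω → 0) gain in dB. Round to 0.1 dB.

20.0 dB

H(0) = 1000 / 100 = 10
20 log₁₀(10) ≈ 20.00 dB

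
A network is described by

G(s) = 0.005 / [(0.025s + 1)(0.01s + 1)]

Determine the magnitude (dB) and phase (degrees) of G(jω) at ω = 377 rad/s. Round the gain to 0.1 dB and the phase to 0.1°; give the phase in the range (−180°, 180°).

At ω = 377 rad/s:
pole (1 + j377·0.025) = 1 + j9.425 → |·| ≈ 9.4779, ∠ ≈ 83.94°
pole (1 + j377·0.01) = 1 + j3.77 → |·| ≈ 3.9004, ∠ ≈ 75.14°
|G| = 0.005 · 1 / (9.4779 · 3.9004) ≈ 0.00013525
Gain = 20 log₁₀(0.00013525) ≈ -77.38 dB
∠G = (0°) − (83.94° + 75.14°) = -159.08°

-77.4 dB, -159.1°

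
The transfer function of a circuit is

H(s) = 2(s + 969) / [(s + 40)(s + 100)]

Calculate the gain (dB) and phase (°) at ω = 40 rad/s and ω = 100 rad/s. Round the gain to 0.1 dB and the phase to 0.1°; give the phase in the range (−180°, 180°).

ω = 40: -9.9 dB, -64.4°; ω = 100: -17.9 dB, -107.3°

At s = jω = j40:
zero (s+969): 969 + j40 → |·| = √(969²+40²) = √940561 ≈ 969.83, ∠ = arctan(40/969) ≈ 2.36°
pole (s+40): 40 + j40 → |·| = √(40²+40²) = √3200 ≈ 56.569, ∠ = arctan(40/40) ≈ 45.00°
pole (s+100): 100 + j40 → |·| = √(100²+40²) = √11600 ≈ 107.7, ∠ = arctan(40/100) ≈ 21.80°
|H| = 2 · 969.83 / 6092.5 ≈ 0.31837
Gain = 20 log₁₀(0.31837) ≈ -9.94 dB
∠H = 2.36° − 66.80° = -64.44°

At s = jω = j100:
zero (s+969): 969 + j100 → |·| = √(969²+100²) = √948961 ≈ 974.15, ∠ = arctan(100/969) ≈ 5.89°
pole (s+40): 40 + j100 → |·| = √(40²+100²) = √11600 ≈ 107.7, ∠ = arctan(100/40) ≈ 68.20°
pole (s+100): 100 + j100 → |·| = √(100²+100²) = √20000 ≈ 141.42, ∠ = arctan(100/100) ≈ 45.00°
|H| = 2 · 974.15 / 15231 ≈ 0.12792
Gain = 20 log₁₀(0.12792) ≈ -17.86 dB
∠H = 5.89° − 113.20° = -107.31°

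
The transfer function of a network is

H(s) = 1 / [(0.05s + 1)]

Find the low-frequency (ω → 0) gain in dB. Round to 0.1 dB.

H(0) = 1 · 1 / 1 = 1
20 log₁₀(1) ≈ 0.00 dB

0.0 dB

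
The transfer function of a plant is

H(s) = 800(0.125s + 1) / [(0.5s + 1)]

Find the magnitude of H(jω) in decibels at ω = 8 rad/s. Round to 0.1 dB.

At ω = 8 rad/s:
zero (1 + j8·0.125) = 1 + j1 → |·| ≈ 1.4142, ∠ ≈ 45.00°
pole (1 + j8·0.5) = 1 + j4 → |·| ≈ 4.1231, ∠ ≈ 75.96°
|H| = 800 · 1.4142 / (4.1231) ≈ 274.4
Gain = 20 log₁₀(274.4) ≈ 48.77 dB

48.8 dB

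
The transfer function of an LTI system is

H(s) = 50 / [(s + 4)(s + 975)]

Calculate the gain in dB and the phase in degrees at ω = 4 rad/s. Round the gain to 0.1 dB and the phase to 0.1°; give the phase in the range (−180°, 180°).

-40.9 dB, -45.2°

At s = jω = j4:
pole (s+4): 4 + j4 → |·| = √(4²+4²) = √32 ≈ 5.6569, ∠ = arctan(4/4) ≈ 45.00°
pole (s+975): 975 + j4 → |·| = √(975²+4²) = √950641 ≈ 975.01, ∠ = arctan(4/975) ≈ 0.24°
|H| = 50 / 5515.5 ≈ 0.0090654
Gain = 20 log₁₀(0.0090654) ≈ -40.85 dB
∠H = 0.00° − 45.24° = -45.24°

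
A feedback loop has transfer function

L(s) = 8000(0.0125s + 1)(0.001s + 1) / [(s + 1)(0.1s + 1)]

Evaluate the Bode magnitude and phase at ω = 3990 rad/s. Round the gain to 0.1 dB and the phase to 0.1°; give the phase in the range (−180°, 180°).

At ω = 3990 rad/s:
zero (1 + j3990·0.0125) = 1 + j49.875 → |·| ≈ 49.885, ∠ ≈ 88.85°
zero (1 + j3990·0.001) = 1 + j3.99 → |·| ≈ 4.1134, ∠ ≈ 75.93°
pole (1 + j3990·1) = 1 + j3990 → |·| ≈ 3990, ∠ ≈ 89.99°
pole (1 + j3990·0.1) = 1 + j399 → |·| ≈ 399, ∠ ≈ 89.86°
|L| = 8000 · 49.885 · 4.1134 / (3990 · 399) ≈ 1.0311
Gain = 20 log₁₀(1.0311) ≈ 0.27 dB
∠L = (88.85° + 75.93°) − (89.99° + 89.86°) = -15.07°

0.3 dB, -15.1°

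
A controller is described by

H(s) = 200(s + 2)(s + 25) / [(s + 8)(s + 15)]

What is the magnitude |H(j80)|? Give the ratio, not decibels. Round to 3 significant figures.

205

At s = jω = j80:
zero (s+2): 2 + j80 → |·| = √(2²+80²) = √6404 ≈ 80.025, ∠ = arctan(80/2) ≈ 88.57°
zero (s+25): 25 + j80 → |·| = √(25²+80²) = √7025 ≈ 83.815, ∠ = arctan(80/25) ≈ 72.65°
pole (s+8): 8 + j80 → |·| = √(8²+80²) = √6464 ≈ 80.399, ∠ = arctan(80/8) ≈ 84.29°
pole (s+15): 15 + j80 → |·| = √(15²+80²) = √6625 ≈ 81.394, ∠ = arctan(80/15) ≈ 79.38°
|H| = 200 · 6707.3 / 6544 ≈ 204.99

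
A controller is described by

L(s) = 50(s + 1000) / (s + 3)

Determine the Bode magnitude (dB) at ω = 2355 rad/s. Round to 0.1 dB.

34.7 dB

At s = jω = j2355:
zero (s+1000): 1000 + j2355 → |·| = √(1000²+2355²) = √6546025 ≈ 2558.5, ∠ = arctan(2355/1000) ≈ 66.99°
pole (s+3): 3 + j2355 → |·| = √(3²+2355²) = √5546034 ≈ 2355, ∠ = arctan(2355/3) ≈ 89.93°
|L| = 50 · 2558.5 / 2355 ≈ 54.321
Gain = 20 log₁₀(54.321) ≈ 34.70 dB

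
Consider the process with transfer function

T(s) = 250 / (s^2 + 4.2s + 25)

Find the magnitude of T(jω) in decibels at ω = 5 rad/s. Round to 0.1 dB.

At s = jω = j5:
quadratic: (j5)² + 4.2·j5 + 25 = 0 + j21 → |·| ≈ 21, ∠ ≈ 90.00°
|T| = 250 / 21 ≈ 11.905
Gain = 20 log₁₀(11.905) ≈ 21.51 dB

21.5 dB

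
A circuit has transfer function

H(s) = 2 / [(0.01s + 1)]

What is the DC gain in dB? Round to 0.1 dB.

H(0) = 2 · 1 / 1 = 2
20 log₁₀(2) ≈ 6.02 dB

6.0 dB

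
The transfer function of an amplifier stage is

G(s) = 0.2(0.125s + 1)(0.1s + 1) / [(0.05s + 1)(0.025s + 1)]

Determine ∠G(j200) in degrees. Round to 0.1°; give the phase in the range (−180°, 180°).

At ω = 200 rad/s:
zero (1 + j200·0.125) = 1 + j25 → |·| ≈ 25.02, ∠ ≈ 87.71°
zero (1 + j200·0.1) = 1 + j20 → |·| ≈ 20.025, ∠ ≈ 87.14°
pole (1 + j200·0.05) = 1 + j10 → |·| ≈ 10.05, ∠ ≈ 84.29°
pole (1 + j200·0.025) = 1 + j5 → |·| ≈ 5.099, ∠ ≈ 78.69°
∠G = (87.71° + 87.14°) − (84.29° + 78.69°) = 11.87°

11.9°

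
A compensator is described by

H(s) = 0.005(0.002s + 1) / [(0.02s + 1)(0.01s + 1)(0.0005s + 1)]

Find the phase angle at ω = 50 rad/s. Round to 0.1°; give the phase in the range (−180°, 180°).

-67.3°

At ω = 50 rad/s:
zero (1 + j50·0.002) = 1 + j0.1 → |·| ≈ 1.005, ∠ ≈ 5.71°
pole (1 + j50·0.02) = 1 + j1 → |·| ≈ 1.4142, ∠ ≈ 45.00°
pole (1 + j50·0.01) = 1 + j0.5 → |·| ≈ 1.118, ∠ ≈ 26.57°
pole (1 + j50·0.0005) = 1 + j0.025 → |·| ≈ 1.0003, ∠ ≈ 1.43°
∠H = (5.71°) − (45.00° + 26.57° + 1.43°) = -67.29°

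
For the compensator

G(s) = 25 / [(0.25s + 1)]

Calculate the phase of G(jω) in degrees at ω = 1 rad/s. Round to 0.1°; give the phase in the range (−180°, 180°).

-14.0°

At ω = 1 rad/s:
pole (1 + j1·0.25) = 1 + j0.25 → |·| ≈ 1.0308, ∠ ≈ 14.04°
∠G = (0°) − (14.04°) = -14.04°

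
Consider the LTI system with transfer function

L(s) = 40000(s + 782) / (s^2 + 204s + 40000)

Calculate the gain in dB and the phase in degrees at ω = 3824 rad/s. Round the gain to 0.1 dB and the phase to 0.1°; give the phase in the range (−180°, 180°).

At s = jω = j3824:
zero (s+782): 782 + j3824 → |·| = √(782²+3824²) = √15234500 ≈ 3903.1, ∠ = arctan(3824/782) ≈ 78.44°
quadratic: (j3824)² + 204·j3824 + 40000 = -14582976 + j780096 → |·| ≈ 1.4604e+07, ∠ ≈ 176.94°
|L| = 40000 · 3903.1 / 1.4604e+07 ≈ 10.69
Gain = 20 log₁₀(10.69) ≈ 20.58 dB
∠L = 78.44° − 176.94° = -98.50°

20.6 dB, -98.5°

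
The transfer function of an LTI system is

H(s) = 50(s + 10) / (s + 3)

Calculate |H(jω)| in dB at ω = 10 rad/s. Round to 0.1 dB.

36.6 dB

At s = jω = j10:
zero (s+10): 10 + j10 → |·| = √(10²+10²) = √200 ≈ 14.142, ∠ = arctan(10/10) ≈ 45.00°
pole (s+3): 3 + j10 → |·| = √(3²+10²) = √109 ≈ 10.44, ∠ = arctan(10/3) ≈ 73.30°
|H| = 50 · 14.142 / 10.44 ≈ 67.73
Gain = 20 log₁₀(67.73) ≈ 36.62 dB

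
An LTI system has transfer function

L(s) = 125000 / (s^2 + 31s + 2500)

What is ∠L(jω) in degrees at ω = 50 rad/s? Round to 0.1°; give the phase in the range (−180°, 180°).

-90.0°

At s = jω = j50:
quadratic: (j50)² + 31·j50 + 2500 = 0 + j1550 → |·| ≈ 1550, ∠ ≈ 90.00°
∠L = 0.00° − 90.00° = -90.00°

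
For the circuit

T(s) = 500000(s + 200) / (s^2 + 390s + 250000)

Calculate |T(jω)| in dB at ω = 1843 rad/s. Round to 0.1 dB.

49.2 dB

At s = jω = j1843:
zero (s+200): 200 + j1843 → |·| = √(200²+1843²) = √3436649 ≈ 1853.8, ∠ = arctan(1843/200) ≈ 83.81°
quadratic: (j1843)² + 390·j1843 + 250000 = -3146649 + j718770 → |·| ≈ 3.2277e+06, ∠ ≈ 167.13°
|T| = 500000 · 1853.8 / 3.2277e+06 ≈ 287.17
Gain = 20 log₁₀(287.17) ≈ 49.16 dB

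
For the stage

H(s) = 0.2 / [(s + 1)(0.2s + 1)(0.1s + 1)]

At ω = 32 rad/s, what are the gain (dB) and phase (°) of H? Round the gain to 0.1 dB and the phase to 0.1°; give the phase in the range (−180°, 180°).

-70.8 dB, 118.0°

At ω = 32 rad/s:
pole (1 + j32·1) = 1 + j32 → |·| ≈ 32.016, ∠ ≈ 88.21°
pole (1 + j32·0.2) = 1 + j6.4 → |·| ≈ 6.4777, ∠ ≈ 81.12°
pole (1 + j32·0.1) = 1 + j3.2 → |·| ≈ 3.3526, ∠ ≈ 72.65°
|H| = 0.2 · 1 / (32.016 · 6.4777 · 3.3526) ≈ 0.00028765
Gain = 20 log₁₀(0.00028765) ≈ -70.82 dB
∠H = (0°) − (88.21° + 81.12° + 72.65°) = -241.98° ≡ 118.02° (principal value)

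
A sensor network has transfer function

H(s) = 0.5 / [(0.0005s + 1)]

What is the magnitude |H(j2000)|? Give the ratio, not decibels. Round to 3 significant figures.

At ω = 2000 rad/s:
pole (1 + j2000·0.0005) = 1 + j1 → |·| ≈ 1.4142, ∠ ≈ 45.00°
|H| = 0.5 · 1 / (1.4142) ≈ 0.35356

0.354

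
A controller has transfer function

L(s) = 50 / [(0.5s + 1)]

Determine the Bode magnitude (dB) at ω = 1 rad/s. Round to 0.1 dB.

At ω = 1 rad/s:
pole (1 + j1·0.5) = 1 + j0.5 → |·| ≈ 1.118, ∠ ≈ 26.57°
|L| = 50 · 1 / (1.118) ≈ 44.723
Gain = 20 log₁₀(44.723) ≈ 33.01 dB

33.0 dB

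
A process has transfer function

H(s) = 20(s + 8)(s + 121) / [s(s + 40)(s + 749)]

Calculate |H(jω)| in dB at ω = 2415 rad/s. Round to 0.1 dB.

At s = jω = j2415:
zero (s+8): 8 + j2415 → |·| = √(8²+2415²) = √5832289 ≈ 2415, ∠ = arctan(2415/8) ≈ 89.81°
zero (s+121): 121 + j2415 → |·| = √(121²+2415²) = √5846866 ≈ 2418, ∠ = arctan(2415/121) ≈ 87.13°
pole (s+40): 40 + j2415 → |·| = √(40²+2415²) = √5833825 ≈ 2415.3, ∠ = arctan(2415/40) ≈ 89.05°
pole (s+749): 749 + j2415 → |·| = √(749²+2415²) = √6393226 ≈ 2528.5, ∠ = arctan(2415/749) ≈ 72.77°
pole at origin: |s| = 2415, ∠ = 90.00° (in denominator)
|H| = 20 · 5.8395e+06 / 1.4749e+10 ≈ 0.0079185
Gain = 20 log₁₀(0.0079185) ≈ -42.03 dB

-42.0 dB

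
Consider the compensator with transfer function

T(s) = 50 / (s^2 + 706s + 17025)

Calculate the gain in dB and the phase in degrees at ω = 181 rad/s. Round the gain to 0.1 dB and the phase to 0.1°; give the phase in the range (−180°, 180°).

-68.2 dB, -97.0°

Substitute s = j181:
Numerator: 50 = 50 + j0
Denominator: (j181)^2 + 706(j181) + 17025 = -15736 + j127786
|N| = √(50² + 0²) ≈ 50, ∠N ≈ 0.00°
|D| = √(15736² + 127786²) ≈ 1.2875e+05, ∠D ≈ 97.02°
|T| = 50 / 1.2875e+05 ≈ 0.00038835
Gain = 20 log₁₀(0.00038835) ≈ -68.22 dB
∠T = 0.00° − 97.02° = -97.02°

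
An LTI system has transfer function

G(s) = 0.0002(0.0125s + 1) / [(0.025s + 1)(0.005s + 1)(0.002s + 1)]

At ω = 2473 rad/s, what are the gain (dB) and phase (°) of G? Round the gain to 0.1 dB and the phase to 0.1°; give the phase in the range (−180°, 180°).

At ω = 2473 rad/s:
zero (1 + j2473·0.0125) = 1 + j30.9125 → |·| ≈ 30.929, ∠ ≈ 88.15°
pole (1 + j2473·0.025) = 1 + j61.825 → |·| ≈ 61.833, ∠ ≈ 89.07°
pole (1 + j2473·0.005) = 1 + j12.365 → |·| ≈ 12.405, ∠ ≈ 85.38°
pole (1 + j2473·0.002) = 1 + j4.946 → |·| ≈ 5.0461, ∠ ≈ 78.57°
|G| = 0.0002 · 30.929 / (61.833 · 12.405 · 5.0461) ≈ 1.5982e-06
Gain = 20 log₁₀(1.5982e-06) ≈ -115.93 dB
∠G = (88.15°) − (89.07° + 85.38° + 78.57°) = -164.87°

-115.9 dB, -164.9°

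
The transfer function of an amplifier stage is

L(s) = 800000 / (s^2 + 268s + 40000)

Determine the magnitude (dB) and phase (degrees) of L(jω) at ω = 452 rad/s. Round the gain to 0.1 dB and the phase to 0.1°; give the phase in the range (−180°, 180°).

At s = jω = j452:
quadratic: (j452)² + 268·j452 + 40000 = -164304 + j121136 → |·| ≈ 2.0413e+05, ∠ ≈ 143.60°
|L| = 800000 / 2.0413e+05 ≈ 3.9191
Gain = 20 log₁₀(3.9191) ≈ 11.86 dB
∠L = 0.00° − 143.60° = -143.60°

11.9 dB, -143.6°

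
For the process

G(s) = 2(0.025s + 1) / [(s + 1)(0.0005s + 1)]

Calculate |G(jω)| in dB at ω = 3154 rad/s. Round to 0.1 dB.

At ω = 3154 rad/s:
zero (1 + j3154·0.025) = 1 + j78.85 → |·| ≈ 78.856, ∠ ≈ 89.27°
pole (1 + j3154·1) = 1 + j3154 → |·| ≈ 3154, ∠ ≈ 89.98°
pole (1 + j3154·0.0005) = 1 + j1.577 → |·| ≈ 1.8673, ∠ ≈ 57.62°
|G| = 2 · 78.856 / (3154 · 1.8673) ≈ 0.026779
Gain = 20 log₁₀(0.026779) ≈ -31.44 dB

-31.4 dB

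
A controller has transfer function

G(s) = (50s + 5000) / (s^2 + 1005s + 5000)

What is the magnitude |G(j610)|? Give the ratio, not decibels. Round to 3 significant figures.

Substitute s = j610:
Numerator: 50(j610) + 5000 = 5000 + j30500
Denominator: (j610)^2 + 1005(j610) + 5000 = -367100 + j613050
|N| = √(5000² + 30500²) ≈ 30907, ∠N ≈ 80.69°
|D| = √(367100² + 613050²) ≈ 7.1456e+05, ∠D ≈ 120.91°
|G| = 30907 / 7.1456e+05 ≈ 0.043253

0.0433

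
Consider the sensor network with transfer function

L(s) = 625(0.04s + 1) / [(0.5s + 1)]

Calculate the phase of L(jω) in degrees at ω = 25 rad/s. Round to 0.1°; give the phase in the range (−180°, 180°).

At ω = 25 rad/s:
zero (1 + j25·0.04) = 1 + j1 → |·| ≈ 1.4142, ∠ ≈ 45.00°
pole (1 + j25·0.5) = 1 + j12.5 → |·| ≈ 12.54, ∠ ≈ 85.43°
∠L = (45.00°) − (85.43°) = -40.43°

-40.4°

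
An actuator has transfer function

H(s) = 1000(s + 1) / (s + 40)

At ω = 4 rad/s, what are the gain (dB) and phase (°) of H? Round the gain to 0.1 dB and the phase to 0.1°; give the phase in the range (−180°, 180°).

40.2 dB, 70.3°

At s = jω = j4:
zero (s+1): 1 + j4 → |·| = √(1²+4²) = √17 ≈ 4.1231, ∠ = arctan(4/1) ≈ 75.96°
pole (s+40): 40 + j4 → |·| = √(40²+4²) = √1616 ≈ 40.2, ∠ = arctan(4/40) ≈ 5.71°
|H| = 1000 · 4.1231 / 40.2 ≈ 102.56
Gain = 20 log₁₀(102.56) ≈ 40.22 dB
∠H = 75.96° − 5.71° = 70.25°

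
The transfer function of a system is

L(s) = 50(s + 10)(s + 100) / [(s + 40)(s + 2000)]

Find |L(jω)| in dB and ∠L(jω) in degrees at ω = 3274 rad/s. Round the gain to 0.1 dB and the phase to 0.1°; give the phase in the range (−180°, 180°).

32.6 dB, 30.2°

At s = jω = j3274:
zero (s+10): 10 + j3274 → |·| = √(10²+3274²) = √10719176 ≈ 3274, ∠ = arctan(3274/10) ≈ 89.82°
zero (s+100): 100 + j3274 → |·| = √(100²+3274²) = √10729076 ≈ 3275.5, ∠ = arctan(3274/100) ≈ 88.25°
pole (s+40): 40 + j3274 → |·| = √(40²+3274²) = √10720676 ≈ 3274.2, ∠ = arctan(3274/40) ≈ 89.30°
pole (s+2000): 2000 + j3274 → |·| = √(2000²+3274²) = √14719076 ≈ 3836.5, ∠ = arctan(3274/2000) ≈ 58.58°
|L| = 50 · 1.0724e+07 / 1.2561e+07 ≈ 42.688
Gain = 20 log₁₀(42.688) ≈ 32.61 dB
∠L = 178.07° − 147.88° = 30.19°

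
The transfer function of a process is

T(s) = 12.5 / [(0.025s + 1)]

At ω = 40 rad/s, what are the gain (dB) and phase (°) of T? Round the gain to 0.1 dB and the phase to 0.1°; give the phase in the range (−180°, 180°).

18.9 dB, -45.0°

At ω = 40 rad/s:
pole (1 + j40·0.025) = 1 + j1 → |·| ≈ 1.4142, ∠ ≈ 45.00°
|T| = 12.5 · 1 / (1.4142) ≈ 8.8389
Gain = 20 log₁₀(8.8389) ≈ 18.93 dB
∠T = (0°) − (45.00°) = -45.00°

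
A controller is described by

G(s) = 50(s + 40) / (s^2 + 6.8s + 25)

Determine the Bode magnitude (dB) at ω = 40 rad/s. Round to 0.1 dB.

At s = jω = j40:
zero (s+40): 40 + j40 → |·| = √(40²+40²) = √3200 ≈ 56.569, ∠ = arctan(40/40) ≈ 45.00°
quadratic: (j40)² + 6.8·j40 + 25 = -1575 + j272 → |·| ≈ 1598.3, ∠ ≈ 170.20°
|G| = 50 · 56.569 / 1598.3 ≈ 1.7697
Gain = 20 log₁₀(1.7697) ≈ 4.96 dB

5.0 dB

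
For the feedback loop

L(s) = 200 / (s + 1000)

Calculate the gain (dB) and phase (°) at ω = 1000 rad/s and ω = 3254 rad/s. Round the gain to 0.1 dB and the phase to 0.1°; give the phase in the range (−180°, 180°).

Substitute s = j1000:
Numerator: 200 = 200 + j0
Denominator: (j1000) + 1000 = 1000 + j1000
|N| = √(200² + 0²) ≈ 200, ∠N ≈ 0.00°
|D| = √(1000² + 1000²) ≈ 1414.2, ∠D ≈ 45.00°
|L| = 200 / 1414.2 ≈ 0.14142
Gain = 20 log₁₀(0.14142) ≈ -16.99 dB
∠L = 0.00° − 45.00° = -45.00°

Substitute s = j3254:
Numerator: 200 = 200 + j0
Denominator: (j3254) + 1000 = 1000 + j3254
|N| = √(200² + 0²) ≈ 200, ∠N ≈ 0.00°
|D| = √(1000² + 3254²) ≈ 3404.2, ∠D ≈ 72.92°
|L| = 200 / 3404.2 ≈ 0.058751
Gain = 20 log₁₀(0.058751) ≈ -24.62 dB
∠L = 0.00° − 72.92° = -72.92°

ω = 1000: -17.0 dB, -45.0°; ω = 3254: -24.6 dB, -72.9°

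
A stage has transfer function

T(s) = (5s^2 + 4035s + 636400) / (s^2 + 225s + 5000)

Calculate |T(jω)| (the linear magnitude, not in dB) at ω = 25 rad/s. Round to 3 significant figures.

Substitute s = j25:
Numerator: 5(j25)^2 + 4035(j25) + 636400 = 633275 + j100875
Denominator: (j25)^2 + 225(j25) + 5000 = 4375 + j5625
|N| = √(633275² + 100875²) ≈ 6.4126e+05, ∠N ≈ 9.05°
|D| = √(4375² + 5625²) ≈ 7126.1, ∠D ≈ 52.13°
|T| = 6.4126e+05 / 7126.1 ≈ 89.988

90.0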